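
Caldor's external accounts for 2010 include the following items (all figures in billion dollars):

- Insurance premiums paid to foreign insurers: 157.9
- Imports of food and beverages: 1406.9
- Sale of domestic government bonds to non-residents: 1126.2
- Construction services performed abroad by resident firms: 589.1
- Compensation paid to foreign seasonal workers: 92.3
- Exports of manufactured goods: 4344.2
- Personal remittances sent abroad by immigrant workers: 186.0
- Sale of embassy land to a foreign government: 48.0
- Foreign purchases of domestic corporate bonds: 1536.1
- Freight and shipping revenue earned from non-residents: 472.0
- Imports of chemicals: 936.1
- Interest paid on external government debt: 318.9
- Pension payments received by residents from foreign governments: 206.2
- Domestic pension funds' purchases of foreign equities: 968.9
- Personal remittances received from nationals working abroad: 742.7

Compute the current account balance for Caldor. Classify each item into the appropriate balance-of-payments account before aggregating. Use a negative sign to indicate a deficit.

3256.1

Goods: -1406.9 - 936.1 + 4344.2 = 2001.2
Services: 589.1 - 157.9 + 472.0 = 903.2
Primary income: -318.9 - 92.3 = -411.2
Secondary income: 206.2 + 742.7 - 186.0 = 762.9
Current account = 2001.2 + 903.2 + (-411.2) + 762.9 = 3256.1
(Excluded from the current account — financial account: sale of domestic government bonds to non-residents 1126.2, foreign purchases of domestic corporate bonds 1536.1, domestic pension funds' purchases of foreign equities 968.9; capital account: sale of embassy land to a foreign government 48.0.)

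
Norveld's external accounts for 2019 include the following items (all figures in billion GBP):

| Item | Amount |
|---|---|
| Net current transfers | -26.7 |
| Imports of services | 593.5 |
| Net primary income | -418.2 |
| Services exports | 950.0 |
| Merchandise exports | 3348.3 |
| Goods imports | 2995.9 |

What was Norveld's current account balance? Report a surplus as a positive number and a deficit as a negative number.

264.0

Goods balance = 3348.3 - 2995.9 = 352.4
Services balance = 950.0 - 593.5 = 356.5
Trade balance (goods + services) = 352.4 + 356.5 = 708.9
Net primary income = -418.2
Net secondary income = -26.7
Current account = 708.9 + (-418.2) + (-26.7) = 264.0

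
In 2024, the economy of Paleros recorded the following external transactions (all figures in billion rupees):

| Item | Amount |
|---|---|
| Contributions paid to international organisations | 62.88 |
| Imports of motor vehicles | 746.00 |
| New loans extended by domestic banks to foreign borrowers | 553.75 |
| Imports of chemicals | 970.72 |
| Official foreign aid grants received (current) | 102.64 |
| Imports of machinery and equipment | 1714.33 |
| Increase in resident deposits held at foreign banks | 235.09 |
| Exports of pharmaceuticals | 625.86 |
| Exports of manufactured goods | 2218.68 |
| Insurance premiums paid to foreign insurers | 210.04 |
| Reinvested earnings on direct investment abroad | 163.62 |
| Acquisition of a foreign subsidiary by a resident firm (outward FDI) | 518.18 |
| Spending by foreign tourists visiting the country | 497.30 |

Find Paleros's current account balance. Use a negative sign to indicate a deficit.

-95.87

Goods: 625.86 - 746.00 - 970.72 - 1714.33 + 2218.68 = -586.51
Services: -210.04 + 497.30 = 287.26
Primary income: 163.62
Secondary income: -62.88 + 102.64 = 39.76
Current account = (-586.51) + 287.26 + 163.62 + 39.76 = -95.87
(Excluded from the current account — financial account: new loans extended by domestic banks to foreign borrowers 553.75, increase in resident deposits held at foreign banks 235.09, acquisition of a foreign subsidiary by a resident firm (outward FDI) 518.18.)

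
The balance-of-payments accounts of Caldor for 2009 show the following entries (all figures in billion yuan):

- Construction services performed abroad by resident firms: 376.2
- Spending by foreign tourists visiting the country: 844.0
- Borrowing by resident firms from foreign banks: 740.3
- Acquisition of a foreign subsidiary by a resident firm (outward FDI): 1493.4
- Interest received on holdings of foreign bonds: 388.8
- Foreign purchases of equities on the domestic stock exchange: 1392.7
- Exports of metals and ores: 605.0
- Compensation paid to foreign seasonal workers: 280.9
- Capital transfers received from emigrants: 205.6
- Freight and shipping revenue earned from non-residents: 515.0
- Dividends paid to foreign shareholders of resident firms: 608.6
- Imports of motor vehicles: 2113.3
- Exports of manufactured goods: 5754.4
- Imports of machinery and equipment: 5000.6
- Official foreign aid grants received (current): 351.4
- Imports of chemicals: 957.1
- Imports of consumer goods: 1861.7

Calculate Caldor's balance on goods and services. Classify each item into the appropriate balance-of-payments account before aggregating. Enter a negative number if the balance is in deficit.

Goods: -2113.3 + 605.0 - 957.1 - 5000.6 - 1861.7 + 5754.4 = -3573.3
Services: 844.0 + 376.2 + 515.0 = 1735.2
Trade balance = -3573.3 + 1735.2 = -1838.1
(Excluded from the trade balance — financial account: borrowing by resident firms from foreign banks 740.3, acquisition of a foreign subsidiary by a resident firm (outward FDI) 1493.4, foreign purchases of equities on the domestic stock exchange 1392.7; primary income: interest received on holdings of foreign bonds 388.8, compensation paid to foreign seasonal workers 280.9, dividends paid to foreign shareholders of resident firms 608.6; capital account: capital transfers received from emigrants 205.6; secondary income: official foreign aid grants received (current) 351.4.)

-1838.1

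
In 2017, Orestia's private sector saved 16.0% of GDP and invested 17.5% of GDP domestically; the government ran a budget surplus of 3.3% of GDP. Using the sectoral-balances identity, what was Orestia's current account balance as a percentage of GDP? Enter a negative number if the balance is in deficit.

1.8

By the sectoral-balances identity, CA = (S_private - I) + (T - G).
Private balance = 16.0 - 17.5 = -1.5
Government balance (T - G) = 3.3
CA = -1.5 + 3.3 = 1.8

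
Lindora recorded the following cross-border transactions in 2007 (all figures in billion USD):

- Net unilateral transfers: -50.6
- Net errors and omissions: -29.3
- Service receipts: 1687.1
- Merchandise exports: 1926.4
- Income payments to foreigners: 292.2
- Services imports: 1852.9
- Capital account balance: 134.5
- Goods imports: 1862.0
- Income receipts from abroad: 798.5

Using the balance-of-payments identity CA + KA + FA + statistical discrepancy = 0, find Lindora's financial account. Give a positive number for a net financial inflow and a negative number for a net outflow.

-459.5

Goods balance = 1926.4 - 1862.0 = 64.4
Services balance = 1687.1 - 1852.9 = -165.8
Trade balance (goods + services) = 64.4 + (-165.8) = -101.4
Net primary income = 798.5 - 292.2 = 506.3
Net secondary income = -50.6
Current account = -101.4 + 506.3 + (-50.6) = 354.3
Financial account = -(354.3 + 134.5 + (-29.3)) = -459.5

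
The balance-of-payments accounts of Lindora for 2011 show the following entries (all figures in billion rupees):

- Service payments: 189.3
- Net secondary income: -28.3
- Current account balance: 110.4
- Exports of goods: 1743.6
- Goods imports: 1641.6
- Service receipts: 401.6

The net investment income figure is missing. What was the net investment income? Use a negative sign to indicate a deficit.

-175.6

Current account = goods balance + services balance + net primary income + net secondary income
Sum of the known components = 286.0
Net investment income = CA - (known components) = 110.4 - 286.0 = -175.6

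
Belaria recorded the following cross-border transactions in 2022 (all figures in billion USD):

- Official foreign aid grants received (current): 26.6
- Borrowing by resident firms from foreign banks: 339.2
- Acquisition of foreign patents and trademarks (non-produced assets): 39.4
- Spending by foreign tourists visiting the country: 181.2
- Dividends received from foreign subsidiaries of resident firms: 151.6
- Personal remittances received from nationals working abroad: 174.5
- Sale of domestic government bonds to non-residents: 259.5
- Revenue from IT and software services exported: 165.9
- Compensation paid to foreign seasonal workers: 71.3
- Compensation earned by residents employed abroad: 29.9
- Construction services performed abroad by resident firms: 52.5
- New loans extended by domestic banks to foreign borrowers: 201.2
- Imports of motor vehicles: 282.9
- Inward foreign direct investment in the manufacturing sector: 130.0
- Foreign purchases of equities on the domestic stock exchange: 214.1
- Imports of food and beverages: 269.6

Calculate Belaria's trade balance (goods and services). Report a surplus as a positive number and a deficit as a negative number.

-152.9

Goods: -282.9 - 269.6 = -552.5
Services: 52.5 + 181.2 + 165.9 = 399.6
Trade balance = -552.5 + 399.6 = -152.9
(Excluded from the trade balance — secondary income: official foreign aid grants received (current) 26.6, personal remittances received from nationals working abroad 174.5; financial account: borrowing by resident firms from foreign banks 339.2, sale of domestic government bonds to non-residents 259.5, new loans extended by domestic banks to foreign borrowers 201.2, inward foreign direct investment in the manufacturing sector 130.0, foreign purchases of equities on the domestic stock exchange 214.1; capital account: acquisition of foreign patents and trademarks (non-produced assets) 39.4; primary income: dividends received from foreign subsidiaries of resident firms 151.6, compensation paid to foreign seasonal workers 71.3, compensation earned by residents employed abroad 29.9.)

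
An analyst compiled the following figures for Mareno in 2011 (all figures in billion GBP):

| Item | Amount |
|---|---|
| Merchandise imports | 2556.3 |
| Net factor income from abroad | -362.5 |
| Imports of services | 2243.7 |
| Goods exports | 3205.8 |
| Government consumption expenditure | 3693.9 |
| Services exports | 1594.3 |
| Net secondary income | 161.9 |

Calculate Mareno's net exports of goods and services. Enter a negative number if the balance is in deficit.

Goods balance = 3205.8 - 2556.3 = 649.5
Services balance = 1594.3 - 2243.7 = -649.4
Trade balance (goods + services) = 649.5 + (-649.4) = 0.1

0.1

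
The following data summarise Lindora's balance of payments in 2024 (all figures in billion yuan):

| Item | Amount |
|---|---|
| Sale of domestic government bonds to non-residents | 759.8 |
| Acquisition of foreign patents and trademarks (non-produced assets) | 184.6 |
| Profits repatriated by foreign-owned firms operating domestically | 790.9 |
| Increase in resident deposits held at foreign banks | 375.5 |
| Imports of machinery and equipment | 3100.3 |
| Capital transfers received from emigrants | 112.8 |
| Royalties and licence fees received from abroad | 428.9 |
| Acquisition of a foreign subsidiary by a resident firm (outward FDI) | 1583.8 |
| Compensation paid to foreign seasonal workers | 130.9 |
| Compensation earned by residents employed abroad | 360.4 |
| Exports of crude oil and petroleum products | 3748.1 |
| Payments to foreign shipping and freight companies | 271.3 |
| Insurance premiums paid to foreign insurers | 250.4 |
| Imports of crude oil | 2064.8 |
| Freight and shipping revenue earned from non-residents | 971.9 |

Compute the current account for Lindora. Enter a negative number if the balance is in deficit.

Goods: -3100.3 + 3748.1 - 2064.8 = -1417.0
Services: -250.4 - 271.3 + 971.9 + 428.9 = 879.1
Primary income: -790.9 - 130.9 + 360.4 = -561.4
Current account = (-1417.0) + 879.1 + (-561.4) = -1099.3
(Excluded from the current account — financial account: sale of domestic government bonds to non-residents 759.8, increase in resident deposits held at foreign banks 375.5, acquisition of a foreign subsidiary by a resident firm (outward FDI) 1583.8; capital account: acquisition of foreign patents and trademarks (non-produced assets) 184.6, capital transfers received from emigrants 112.8.)

-1099.3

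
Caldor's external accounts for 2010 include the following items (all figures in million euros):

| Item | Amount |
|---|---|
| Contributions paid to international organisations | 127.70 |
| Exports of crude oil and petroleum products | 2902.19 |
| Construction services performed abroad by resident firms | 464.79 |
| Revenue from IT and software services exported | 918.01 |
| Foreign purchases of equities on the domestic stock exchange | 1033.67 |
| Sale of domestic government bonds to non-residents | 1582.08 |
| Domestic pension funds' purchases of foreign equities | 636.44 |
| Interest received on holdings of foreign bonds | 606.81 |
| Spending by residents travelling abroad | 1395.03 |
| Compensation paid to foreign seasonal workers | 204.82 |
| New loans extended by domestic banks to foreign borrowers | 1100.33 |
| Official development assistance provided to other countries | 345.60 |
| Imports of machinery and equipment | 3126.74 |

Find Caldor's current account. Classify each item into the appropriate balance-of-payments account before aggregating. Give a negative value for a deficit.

-308.09

Goods: 2902.19 - 3126.74 = -224.55
Services: -1395.03 + 464.79 + 918.01 = -12.23
Primary income: 606.81 - 204.82 = 401.99
Secondary income: -127.70 - 345.60 = -473.30
Current account = (-224.55) + (-12.23) + 401.99 + (-473.30) = -308.09
(Excluded from the current account — financial account: foreign purchases of equities on the domestic stock exchange 1033.67, sale of domestic government bonds to non-residents 1582.08, domestic pension funds' purchases of foreign equities 636.44, new loans extended by domestic banks to foreign borrowers 1100.33.)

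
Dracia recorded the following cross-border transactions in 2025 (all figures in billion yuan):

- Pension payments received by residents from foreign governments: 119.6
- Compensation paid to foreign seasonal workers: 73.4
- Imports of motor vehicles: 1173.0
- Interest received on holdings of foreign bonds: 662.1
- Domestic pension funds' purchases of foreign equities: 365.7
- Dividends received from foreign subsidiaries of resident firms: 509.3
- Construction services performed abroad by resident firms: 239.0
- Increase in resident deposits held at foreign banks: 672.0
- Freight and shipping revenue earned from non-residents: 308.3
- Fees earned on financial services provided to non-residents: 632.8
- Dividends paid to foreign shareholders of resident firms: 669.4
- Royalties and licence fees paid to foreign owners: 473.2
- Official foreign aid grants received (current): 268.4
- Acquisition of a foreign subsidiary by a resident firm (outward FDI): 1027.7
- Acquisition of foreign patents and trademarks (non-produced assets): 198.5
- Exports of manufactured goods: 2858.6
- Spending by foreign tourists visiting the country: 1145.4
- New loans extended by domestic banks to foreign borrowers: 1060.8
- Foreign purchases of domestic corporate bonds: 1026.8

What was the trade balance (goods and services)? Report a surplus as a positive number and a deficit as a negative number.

Goods: -1173.0 + 2858.6 = 1685.6
Services: 632.8 + 239.0 - 473.2 + 308.3 + 1145.4 = 1852.3
Trade balance = 1685.6 + 1852.3 = 3537.9
(Excluded from the trade balance — secondary income: pension payments received by residents from foreign governments 119.6, official foreign aid grants received (current) 268.4; primary income: compensation paid to foreign seasonal workers 73.4, interest received on holdings of foreign bonds 662.1, dividends received from foreign subsidiaries of resident firms 509.3, dividends paid to foreign shareholders of resident firms 669.4; financial account: domestic pension funds' purchases of foreign equities 365.7, increase in resident deposits held at foreign banks 672.0, acquisition of a foreign subsidiary by a resident firm (outward FDI) 1027.7, new loans extended by domestic banks to foreign borrowers 1060.8, foreign purchases of domestic corporate bonds 1026.8; capital account: acquisition of foreign patents and trademarks (non-produced assets) 198.5.)

3537.9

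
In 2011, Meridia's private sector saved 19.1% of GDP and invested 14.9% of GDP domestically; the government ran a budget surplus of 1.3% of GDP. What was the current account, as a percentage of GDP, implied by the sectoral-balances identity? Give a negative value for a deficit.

By the sectoral-balances identity, CA = (S_private - I) + (T - G).
Private balance = 19.1 - 14.9 = 4.2
Government balance (T - G) = 1.3
CA = 4.2 + 1.3 = 5.5

5.5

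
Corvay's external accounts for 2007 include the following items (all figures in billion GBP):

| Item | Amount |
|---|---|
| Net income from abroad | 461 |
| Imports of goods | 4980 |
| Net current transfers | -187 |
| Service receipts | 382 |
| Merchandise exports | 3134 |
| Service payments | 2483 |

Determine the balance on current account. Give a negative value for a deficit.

Goods balance = 3134 - 4980 = -1846
Services balance = 382 - 2483 = -2101
Trade balance (goods + services) = -1846 + (-2101) = -3947
Net primary income = 461
Net secondary income = -187
Current account = -3947 + 461 + (-187) = -3673

-3673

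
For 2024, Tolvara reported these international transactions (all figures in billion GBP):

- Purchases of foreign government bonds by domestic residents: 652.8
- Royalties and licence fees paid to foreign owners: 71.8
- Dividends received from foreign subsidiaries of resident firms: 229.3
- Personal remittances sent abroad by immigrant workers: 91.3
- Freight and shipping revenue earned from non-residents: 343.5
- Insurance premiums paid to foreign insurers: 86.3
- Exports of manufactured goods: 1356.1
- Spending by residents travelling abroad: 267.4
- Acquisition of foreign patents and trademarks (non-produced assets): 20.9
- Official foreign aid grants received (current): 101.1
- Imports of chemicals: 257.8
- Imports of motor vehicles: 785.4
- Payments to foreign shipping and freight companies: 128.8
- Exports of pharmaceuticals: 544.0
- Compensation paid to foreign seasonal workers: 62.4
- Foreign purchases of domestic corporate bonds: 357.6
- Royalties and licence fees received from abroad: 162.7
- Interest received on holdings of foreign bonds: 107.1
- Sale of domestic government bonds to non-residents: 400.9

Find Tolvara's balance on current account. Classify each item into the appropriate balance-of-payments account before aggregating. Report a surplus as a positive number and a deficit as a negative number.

1092.6

Goods: -785.4 + 544.0 - 257.8 + 1356.1 = 856.9
Services: -86.3 - 267.4 + 343.5 - 71.8 - 128.8 + 162.7 = -48.1
Primary income: 107.1 + 229.3 - 62.4 = 274.0
Secondary income: 101.1 - 91.3 = 9.8
Current account = 856.9 + (-48.1) + 274.0 + 9.8 = 1092.6
(Excluded from the current account — financial account: purchases of foreign government bonds by domestic residents 652.8, foreign purchases of domestic corporate bonds 357.6, sale of domestic government bonds to non-residents 400.9; capital account: acquisition of foreign patents and trademarks (non-produced assets) 20.9.)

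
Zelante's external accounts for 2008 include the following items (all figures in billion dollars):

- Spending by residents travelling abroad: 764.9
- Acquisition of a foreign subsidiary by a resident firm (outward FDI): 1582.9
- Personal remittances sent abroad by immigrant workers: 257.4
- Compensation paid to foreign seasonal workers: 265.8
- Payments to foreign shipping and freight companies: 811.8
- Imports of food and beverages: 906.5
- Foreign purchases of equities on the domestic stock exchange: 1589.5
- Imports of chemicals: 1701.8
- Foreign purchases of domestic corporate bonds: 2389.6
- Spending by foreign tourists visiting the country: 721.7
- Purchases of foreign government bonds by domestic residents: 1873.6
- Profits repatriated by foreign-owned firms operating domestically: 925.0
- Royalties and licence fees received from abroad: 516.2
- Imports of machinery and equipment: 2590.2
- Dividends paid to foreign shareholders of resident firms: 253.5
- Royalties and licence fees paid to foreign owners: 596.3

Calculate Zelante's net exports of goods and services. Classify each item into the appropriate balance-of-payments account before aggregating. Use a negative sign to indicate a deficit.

Goods: -906.5 - 2590.2 - 1701.8 = -5198.5
Services: -811.8 - 596.3 + 721.7 + 516.2 - 764.9 = -935.1
Trade balance = -5198.5 + (-935.1) = -6133.6
(Excluded from the trade balance — financial account: acquisition of a foreign subsidiary by a resident firm (outward FDI) 1582.9, foreign purchases of equities on the domestic stock exchange 1589.5, foreign purchases of domestic corporate bonds 2389.6, purchases of foreign government bonds by domestic residents 1873.6; secondary income: personal remittances sent abroad by immigrant workers 257.4; primary income: compensation paid to foreign seasonal workers 265.8, profits repatriated by foreign-owned firms operating domestically 925.0, dividends paid to foreign shareholders of resident firms 253.5.)

-6133.6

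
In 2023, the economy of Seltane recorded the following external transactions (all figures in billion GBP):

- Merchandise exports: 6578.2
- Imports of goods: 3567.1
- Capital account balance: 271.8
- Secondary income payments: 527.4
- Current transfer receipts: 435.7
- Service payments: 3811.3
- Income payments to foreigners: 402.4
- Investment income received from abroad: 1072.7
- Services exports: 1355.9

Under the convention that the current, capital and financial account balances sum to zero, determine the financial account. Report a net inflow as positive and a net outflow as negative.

-1406.1

Goods balance = 6578.2 - 3567.1 = 3011.1
Services balance = 1355.9 - 3811.3 = -2455.4
Trade balance (goods + services) = 3011.1 + (-2455.4) = 555.7
Net primary income = 1072.7 - 402.4 = 670.3
Net secondary income = 435.7 - 527.4 = -91.7
Current account = 555.7 + 670.3 + (-91.7) = 1134.3
Financial account = -(1134.3 + 271.8) = -1406.1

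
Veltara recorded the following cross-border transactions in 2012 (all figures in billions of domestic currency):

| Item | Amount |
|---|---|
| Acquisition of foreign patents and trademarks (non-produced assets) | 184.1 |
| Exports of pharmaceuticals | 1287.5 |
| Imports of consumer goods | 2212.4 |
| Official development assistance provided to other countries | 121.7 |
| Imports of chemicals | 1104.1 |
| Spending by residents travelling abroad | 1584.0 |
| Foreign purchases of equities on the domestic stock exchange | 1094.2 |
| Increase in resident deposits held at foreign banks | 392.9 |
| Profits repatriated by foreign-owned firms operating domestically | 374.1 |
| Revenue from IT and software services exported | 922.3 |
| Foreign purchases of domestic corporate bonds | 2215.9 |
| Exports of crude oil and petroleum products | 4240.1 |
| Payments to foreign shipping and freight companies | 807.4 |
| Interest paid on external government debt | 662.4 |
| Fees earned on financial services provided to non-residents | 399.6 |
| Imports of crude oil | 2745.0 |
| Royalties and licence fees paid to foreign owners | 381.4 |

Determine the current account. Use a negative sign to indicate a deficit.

-3143.0

Goods: -2212.4 + 4240.1 - 1104.1 + 1287.5 - 2745.0 = -533.9
Services: -807.4 - 1584.0 + 922.3 + 399.6 - 381.4 = -1450.9
Primary income: -374.1 - 662.4 = -1036.5
Secondary income: -121.7
Current account = (-533.9) + (-1450.9) + (-1036.5) + (-121.7) = -3143.0
(Excluded from the current account — capital account: acquisition of foreign patents and trademarks (non-produced assets) 184.1; financial account: foreign purchases of equities on the domestic stock exchange 1094.2, increase in resident deposits held at foreign banks 392.9, foreign purchases of domestic corporate bonds 2215.9.)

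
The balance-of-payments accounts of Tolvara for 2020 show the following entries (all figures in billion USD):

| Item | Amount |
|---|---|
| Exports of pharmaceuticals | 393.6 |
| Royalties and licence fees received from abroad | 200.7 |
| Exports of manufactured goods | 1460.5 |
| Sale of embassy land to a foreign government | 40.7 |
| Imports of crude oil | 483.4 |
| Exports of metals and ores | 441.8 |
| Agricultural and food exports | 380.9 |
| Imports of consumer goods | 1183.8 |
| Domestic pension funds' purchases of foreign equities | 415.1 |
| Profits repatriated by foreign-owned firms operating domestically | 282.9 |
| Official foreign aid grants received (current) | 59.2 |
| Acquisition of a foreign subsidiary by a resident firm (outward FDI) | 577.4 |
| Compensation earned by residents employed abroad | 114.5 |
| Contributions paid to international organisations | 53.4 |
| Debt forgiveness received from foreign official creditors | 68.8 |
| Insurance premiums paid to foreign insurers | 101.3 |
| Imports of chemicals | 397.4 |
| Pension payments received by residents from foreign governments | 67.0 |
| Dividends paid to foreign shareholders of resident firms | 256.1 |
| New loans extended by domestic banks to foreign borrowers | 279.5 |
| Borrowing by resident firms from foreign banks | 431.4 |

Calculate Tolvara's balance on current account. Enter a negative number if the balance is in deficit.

359.9

Goods: 1460.5 + 393.6 + 380.9 - 397.4 - 483.4 + 441.8 - 1183.8 = 612.2
Services: 200.7 - 101.3 = 99.4
Primary income: -256.1 - 282.9 + 114.5 = -424.5
Secondary income: 59.2 - 53.4 + 67.0 = 72.8
Current account = 612.2 + 99.4 + (-424.5) + 72.8 = 359.9
(Excluded from the current account — capital account: sale of embassy land to a foreign government 40.7, debt forgiveness received from foreign official creditors 68.8; financial account: domestic pension funds' purchases of foreign equities 415.1, acquisition of a foreign subsidiary by a resident firm (outward FDI) 577.4, new loans extended by domestic banks to foreign borrowers 279.5, borrowing by resident firms from foreign banks 431.4.)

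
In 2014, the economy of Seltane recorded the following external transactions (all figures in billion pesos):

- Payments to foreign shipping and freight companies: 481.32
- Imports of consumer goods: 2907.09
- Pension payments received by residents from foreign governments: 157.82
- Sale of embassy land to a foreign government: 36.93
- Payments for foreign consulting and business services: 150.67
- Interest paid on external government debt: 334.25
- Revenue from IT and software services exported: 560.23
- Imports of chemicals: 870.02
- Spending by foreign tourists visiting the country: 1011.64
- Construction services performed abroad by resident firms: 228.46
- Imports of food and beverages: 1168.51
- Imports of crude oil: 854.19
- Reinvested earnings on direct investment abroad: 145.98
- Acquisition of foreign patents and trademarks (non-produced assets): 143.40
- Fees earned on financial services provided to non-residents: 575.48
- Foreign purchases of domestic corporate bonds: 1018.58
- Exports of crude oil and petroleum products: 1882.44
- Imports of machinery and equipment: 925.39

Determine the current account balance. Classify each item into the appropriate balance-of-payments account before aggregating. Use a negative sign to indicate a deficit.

Goods: -925.39 + 1882.44 - 870.02 - 1168.51 - 854.19 - 2907.09 = -4842.76
Services: -150.67 + 575.48 + 1011.64 + 560.23 + 228.46 - 481.32 = 1743.82
Primary income: -334.25 + 145.98 = -188.27
Secondary income: 157.82
Current account = (-4842.76) + 1743.82 + (-188.27) + 157.82 = -3129.39
(Excluded from the current account — capital account: sale of embassy land to a foreign government 36.93, acquisition of foreign patents and trademarks (non-produced assets) 143.40; financial account: foreign purchases of domestic corporate bonds 1018.58.)

-3129.39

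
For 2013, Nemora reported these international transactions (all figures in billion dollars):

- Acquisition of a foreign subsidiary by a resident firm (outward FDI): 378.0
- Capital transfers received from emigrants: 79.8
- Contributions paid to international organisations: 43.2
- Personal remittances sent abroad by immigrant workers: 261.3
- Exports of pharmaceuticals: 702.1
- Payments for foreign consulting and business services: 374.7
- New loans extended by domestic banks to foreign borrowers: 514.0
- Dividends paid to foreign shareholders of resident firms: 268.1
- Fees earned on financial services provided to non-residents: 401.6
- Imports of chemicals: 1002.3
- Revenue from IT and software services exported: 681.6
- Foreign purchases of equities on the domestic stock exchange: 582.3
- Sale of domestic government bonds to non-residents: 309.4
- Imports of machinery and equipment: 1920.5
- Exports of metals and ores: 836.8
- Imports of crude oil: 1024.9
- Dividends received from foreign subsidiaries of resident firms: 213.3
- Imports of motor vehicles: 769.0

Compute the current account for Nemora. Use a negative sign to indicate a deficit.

Goods: -1920.5 - 769.0 - 1002.3 + 702.1 - 1024.9 + 836.8 = -3177.8
Services: 681.6 - 374.7 + 401.6 = 708.5
Primary income: 213.3 - 268.1 = -54.8
Secondary income: -261.3 - 43.2 = -304.5
Current account = (-3177.8) + 708.5 + (-54.8) + (-304.5) = -2828.6
(Excluded from the current account — financial account: acquisition of a foreign subsidiary by a resident firm (outward FDI) 378.0, new loans extended by domestic banks to foreign borrowers 514.0, foreign purchases of equities on the domestic stock exchange 582.3, sale of domestic government bonds to non-residents 309.4; capital account: capital transfers received from emigrants 79.8.)

-2828.6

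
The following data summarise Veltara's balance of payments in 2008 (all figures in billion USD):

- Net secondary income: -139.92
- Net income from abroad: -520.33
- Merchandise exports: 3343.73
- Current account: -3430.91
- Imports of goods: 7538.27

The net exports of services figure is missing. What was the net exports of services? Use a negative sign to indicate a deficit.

1423.88

Current account = goods balance + services balance + net primary income + net secondary income
Sum of the known components = -4854.79
Net exports of services = CA - (known components) = -3430.91 - (-4854.79) = 1423.88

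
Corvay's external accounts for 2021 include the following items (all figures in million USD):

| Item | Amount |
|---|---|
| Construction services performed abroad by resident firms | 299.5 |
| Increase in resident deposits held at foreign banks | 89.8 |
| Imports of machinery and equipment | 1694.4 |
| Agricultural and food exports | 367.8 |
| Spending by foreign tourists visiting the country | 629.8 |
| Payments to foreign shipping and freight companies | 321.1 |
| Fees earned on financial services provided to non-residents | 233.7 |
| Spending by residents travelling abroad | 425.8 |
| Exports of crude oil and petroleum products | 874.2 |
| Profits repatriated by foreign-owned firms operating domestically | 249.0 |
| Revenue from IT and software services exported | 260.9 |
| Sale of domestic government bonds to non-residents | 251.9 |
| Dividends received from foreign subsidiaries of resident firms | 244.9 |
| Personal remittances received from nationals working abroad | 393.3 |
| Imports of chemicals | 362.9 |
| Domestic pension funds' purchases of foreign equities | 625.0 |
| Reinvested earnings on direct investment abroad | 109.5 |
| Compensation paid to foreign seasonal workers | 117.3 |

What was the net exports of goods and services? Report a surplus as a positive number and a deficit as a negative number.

-138.3

Goods: 874.2 + 367.8 - 362.9 - 1694.4 = -815.3
Services: -321.1 + 260.9 + 629.8 - 425.8 + 299.5 + 233.7 = 677.0
Trade balance = -815.3 + 677.0 = -138.3
(Excluded from the trade balance — financial account: increase in resident deposits held at foreign banks 89.8, sale of domestic government bonds to non-residents 251.9, domestic pension funds' purchases of foreign equities 625.0; primary income: profits repatriated by foreign-owned firms operating domestically 249.0, dividends received from foreign subsidiaries of resident firms 244.9, reinvested earnings on direct investment abroad 109.5, compensation paid to foreign seasonal workers 117.3; secondary income: personal remittances received from nationals working abroad 393.3.)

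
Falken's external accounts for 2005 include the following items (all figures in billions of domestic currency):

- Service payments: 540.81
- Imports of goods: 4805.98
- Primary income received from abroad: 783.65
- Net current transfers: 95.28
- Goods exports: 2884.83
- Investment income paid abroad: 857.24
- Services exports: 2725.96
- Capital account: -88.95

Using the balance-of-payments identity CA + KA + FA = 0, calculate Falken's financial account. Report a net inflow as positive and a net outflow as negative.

-196.74

Goods balance = 2884.83 - 4805.98 = -1921.15
Services balance = 2725.96 - 540.81 = 2185.15
Trade balance (goods + services) = -1921.15 + 2185.15 = 264.00
Net primary income = 783.65 - 857.24 = -73.59
Net secondary income = 95.28
Current account = 264.00 + (-73.59) + 95.28 = 285.69
Financial account = -(285.69 + (-88.95)) = -196.74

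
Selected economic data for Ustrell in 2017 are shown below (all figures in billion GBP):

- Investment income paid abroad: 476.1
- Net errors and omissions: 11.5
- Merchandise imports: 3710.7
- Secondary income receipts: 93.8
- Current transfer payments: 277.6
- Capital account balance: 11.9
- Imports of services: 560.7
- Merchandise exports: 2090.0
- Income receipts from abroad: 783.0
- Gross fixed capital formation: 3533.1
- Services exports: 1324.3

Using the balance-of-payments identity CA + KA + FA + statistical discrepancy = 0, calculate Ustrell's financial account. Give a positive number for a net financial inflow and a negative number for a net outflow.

Goods balance = 2090.0 - 3710.7 = -1620.7
Services balance = 1324.3 - 560.7 = 763.6
Trade balance (goods + services) = -1620.7 + 763.6 = -857.1
Net primary income = 783.0 - 476.1 = 306.9
Net secondary income = 93.8 - 277.6 = -183.8
Current account = -857.1 + 306.9 + (-183.8) = -734.0
Financial account = -(-734.0 + 11.9 + 11.5) = 710.6

710.6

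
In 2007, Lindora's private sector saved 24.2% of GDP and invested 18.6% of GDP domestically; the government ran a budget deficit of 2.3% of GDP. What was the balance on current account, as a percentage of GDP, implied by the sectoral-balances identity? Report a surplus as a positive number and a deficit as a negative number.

3.3

By the sectoral-balances identity, CA = (S_private - I) + (T - G).
Private balance = 24.2 - 18.6 = 5.6
Government balance (T - G) = -2.3
CA = 5.6 + (-2.3) = 3.3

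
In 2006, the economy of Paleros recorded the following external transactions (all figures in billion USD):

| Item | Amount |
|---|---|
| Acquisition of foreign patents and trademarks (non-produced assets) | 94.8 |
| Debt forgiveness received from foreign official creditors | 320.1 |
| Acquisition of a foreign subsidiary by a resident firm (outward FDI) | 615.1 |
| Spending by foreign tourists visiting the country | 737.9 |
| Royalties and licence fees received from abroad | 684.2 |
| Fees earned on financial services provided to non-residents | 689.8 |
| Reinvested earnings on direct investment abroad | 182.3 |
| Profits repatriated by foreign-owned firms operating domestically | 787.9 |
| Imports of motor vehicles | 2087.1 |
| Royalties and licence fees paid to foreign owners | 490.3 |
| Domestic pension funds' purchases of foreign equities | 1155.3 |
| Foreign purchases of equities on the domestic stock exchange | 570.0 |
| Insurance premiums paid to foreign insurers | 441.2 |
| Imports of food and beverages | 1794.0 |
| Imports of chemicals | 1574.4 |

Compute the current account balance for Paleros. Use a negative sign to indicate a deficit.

Goods: -1794.0 - 1574.4 - 2087.1 = -5455.5
Services: 737.9 + 684.2 - 490.3 - 441.2 + 689.8 = 1180.4
Primary income: 182.3 - 787.9 = -605.6
Current account = (-5455.5) + 1180.4 + (-605.6) = -4880.7
(Excluded from the current account — capital account: acquisition of foreign patents and trademarks (non-produced assets) 94.8, debt forgiveness received from foreign official creditors 320.1; financial account: acquisition of a foreign subsidiary by a resident firm (outward FDI) 615.1, domestic pension funds' purchases of foreign equities 1155.3, foreign purchases of equities on the domestic stock exchange 570.0.)

-4880.7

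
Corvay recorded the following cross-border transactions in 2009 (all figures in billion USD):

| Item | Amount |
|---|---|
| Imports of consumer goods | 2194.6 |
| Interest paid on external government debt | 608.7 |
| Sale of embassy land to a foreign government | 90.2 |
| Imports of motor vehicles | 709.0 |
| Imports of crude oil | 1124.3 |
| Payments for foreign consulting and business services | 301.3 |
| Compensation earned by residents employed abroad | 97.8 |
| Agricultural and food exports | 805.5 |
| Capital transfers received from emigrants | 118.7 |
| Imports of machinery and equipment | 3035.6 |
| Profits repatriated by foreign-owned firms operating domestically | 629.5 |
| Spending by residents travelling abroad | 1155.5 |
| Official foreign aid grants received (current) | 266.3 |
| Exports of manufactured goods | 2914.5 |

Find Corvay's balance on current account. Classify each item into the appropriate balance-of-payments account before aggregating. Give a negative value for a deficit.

Goods: 2914.5 - 2194.6 + 805.5 - 3035.6 - 1124.3 - 709.0 = -3343.5
Services: -301.3 - 1155.5 = -1456.8
Primary income: -608.7 - 629.5 + 97.8 = -1140.4
Secondary income: 266.3
Current account = (-3343.5) + (-1456.8) + (-1140.4) + 266.3 = -5674.4
(Excluded from the current account — capital account: sale of embassy land to a foreign government 90.2, capital transfers received from emigrants 118.7.)

-5674.4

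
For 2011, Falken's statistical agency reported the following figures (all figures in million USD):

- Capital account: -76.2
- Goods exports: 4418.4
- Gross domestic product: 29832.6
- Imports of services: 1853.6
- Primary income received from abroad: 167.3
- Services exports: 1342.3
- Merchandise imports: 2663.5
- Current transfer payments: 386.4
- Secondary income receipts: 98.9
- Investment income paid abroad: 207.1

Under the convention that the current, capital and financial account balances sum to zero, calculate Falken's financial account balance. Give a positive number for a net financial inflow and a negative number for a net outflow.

Goods balance = 4418.4 - 2663.5 = 1754.9
Services balance = 1342.3 - 1853.6 = -511.3
Trade balance (goods + services) = 1754.9 + (-511.3) = 1243.6
Net primary income = 167.3 - 207.1 = -39.8
Net secondary income = 98.9 - 386.4 = -287.5
Current account = 1243.6 + (-39.8) + (-287.5) = 916.3
Financial account = -(916.3 + (-76.2)) = -840.1

-840.1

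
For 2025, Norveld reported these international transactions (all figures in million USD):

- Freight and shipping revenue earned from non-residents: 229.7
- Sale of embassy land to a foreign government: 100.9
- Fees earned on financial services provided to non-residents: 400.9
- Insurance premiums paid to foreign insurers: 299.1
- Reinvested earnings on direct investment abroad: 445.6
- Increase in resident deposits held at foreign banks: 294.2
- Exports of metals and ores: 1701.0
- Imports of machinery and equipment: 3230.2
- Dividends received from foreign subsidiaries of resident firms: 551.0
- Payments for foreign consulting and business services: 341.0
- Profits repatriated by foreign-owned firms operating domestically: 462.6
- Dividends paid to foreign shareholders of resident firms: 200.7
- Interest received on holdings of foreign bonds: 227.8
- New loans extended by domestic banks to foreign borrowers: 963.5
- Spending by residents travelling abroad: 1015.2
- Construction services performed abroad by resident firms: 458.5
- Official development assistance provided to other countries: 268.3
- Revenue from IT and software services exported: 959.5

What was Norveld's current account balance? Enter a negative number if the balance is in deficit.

-843.1

Goods: -3230.2 + 1701.0 = -1529.2
Services: -341.0 + 959.5 + 458.5 + 229.7 + 400.9 - 299.1 - 1015.2 = 393.3
Primary income: 445.6 + 227.8 + 551.0 - 462.6 - 200.7 = 561.1
Secondary income: -268.3
Current account = (-1529.2) + 393.3 + 561.1 + (-268.3) = -843.1
(Excluded from the current account — capital account: sale of embassy land to a foreign government 100.9; financial account: increase in resident deposits held at foreign banks 294.2, new loans extended by domestic banks to foreign borrowers 963.5.)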